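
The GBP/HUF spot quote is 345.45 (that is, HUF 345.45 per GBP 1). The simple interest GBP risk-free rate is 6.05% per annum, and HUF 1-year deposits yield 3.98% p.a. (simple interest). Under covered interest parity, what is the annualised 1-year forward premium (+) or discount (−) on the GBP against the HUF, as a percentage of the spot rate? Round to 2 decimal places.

T = 1 year.
No-arbitrage forward: 345.45 × 1.039800 / 1.060500 = 338.70713 HUF/GBP.
Annualised premium = (F − S)/S × (1/T) = (338.70713 − 345.45)/345.45 ÷ 1 = -1.95%.

-1.95%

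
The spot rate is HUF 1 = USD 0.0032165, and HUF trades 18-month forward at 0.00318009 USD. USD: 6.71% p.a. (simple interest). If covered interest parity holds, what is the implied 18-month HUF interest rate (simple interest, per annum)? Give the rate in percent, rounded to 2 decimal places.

T = 18/12 years.
F/S = 0.00318009/0.0032165 = 0.9886802 = (growth of USD) / (growth of HUF).
USD growth factor: 1 + 0.0671×18/12 = 1.100650.
Hence g_HUF = 1.1132518.
(1.1132518 − 1)/T = 0.075501, i.e. 7.55%.

7.55%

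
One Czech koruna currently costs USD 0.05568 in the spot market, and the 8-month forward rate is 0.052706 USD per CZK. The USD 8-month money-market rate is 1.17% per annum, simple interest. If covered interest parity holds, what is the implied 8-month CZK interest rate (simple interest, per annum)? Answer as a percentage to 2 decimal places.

9.70%

T = 8/12 years.
By CIP, F/S equals the USD-to-CZK growth ratio: 0.052706/0.05568 = 0.9465876.
The USD side grows by 1 + 0.0117×8/12 = 1.007800.
So the CZK growth factor = 1.0646664.
r = (1.0646664 − 1)/(8/12) = 0.097000 → 9.70%.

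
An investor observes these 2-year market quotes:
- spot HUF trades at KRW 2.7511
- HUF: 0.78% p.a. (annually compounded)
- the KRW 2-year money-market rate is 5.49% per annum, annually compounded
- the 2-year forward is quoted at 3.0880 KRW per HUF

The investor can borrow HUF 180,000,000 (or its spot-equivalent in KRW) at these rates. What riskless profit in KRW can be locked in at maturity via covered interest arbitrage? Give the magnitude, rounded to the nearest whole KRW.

T = 2 years.
Invest the HUF and cover forward: 180,000,000 × 1.01566084 × 3.0880 = KRW 564,544,921.31.
Convert at spot and invest in KRW: 180,000,000 × 2.7511 × 1.11281401 = KRW 551,063,272.12.
The quoted forward overvalues HUF, so borrow KRW, buy HUF at spot, deposit the HUF at 0.78%, and sell the proceeds forward at 3.0880.
Arbitrage profit = |564,544,921.31 − 551,063,272.12| = KRW 13,481,649.

KRW 13,481,649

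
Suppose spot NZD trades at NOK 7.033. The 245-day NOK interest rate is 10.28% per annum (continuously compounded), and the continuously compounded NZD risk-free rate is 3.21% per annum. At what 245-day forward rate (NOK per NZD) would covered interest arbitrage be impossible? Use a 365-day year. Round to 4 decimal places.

7.3748

T = 245/365 years.
NOK growth factor: e^(0.1028×245/365) = 1.0714391.
Growth of 1 NZD over T: e^(0.0321×245/365) = 1.0217804.
Forward (NOK per NZD) = 7.033 × 1.0714391 / 1.0217804 = 7.374805.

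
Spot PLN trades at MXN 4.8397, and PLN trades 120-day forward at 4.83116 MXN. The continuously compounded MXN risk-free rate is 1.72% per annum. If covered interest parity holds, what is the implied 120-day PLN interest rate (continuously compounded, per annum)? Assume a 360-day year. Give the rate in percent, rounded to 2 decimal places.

T = 120/360 years.
F/S = 4.83116/4.8397 = 0.9982354 = (growth of MXN) / (growth of PLN).
MXN growth factor: e^(0.0172×120/360) = 1.0057498.
That pins the PLN growth at 1.0075277.
Take logs: ln 1.0075277 / (120/360) = 0.022499, so 2.25%.

2.25%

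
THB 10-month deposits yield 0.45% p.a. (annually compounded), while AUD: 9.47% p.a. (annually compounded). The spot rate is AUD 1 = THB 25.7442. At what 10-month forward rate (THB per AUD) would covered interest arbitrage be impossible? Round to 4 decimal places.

23.9640

T = 10/12 years.
THB growth factor: (1 + 0.0045)^(10/12) = 1.0037486.
Growth of 1 AUD over T: (1 + 0.0947)^(10/12) = 1.07831571.
CIP: F = S · (grow THB)/(grow AUD) = 25.7442 × 1.0037486/1.07831571 = 23.963951 THB per AUD.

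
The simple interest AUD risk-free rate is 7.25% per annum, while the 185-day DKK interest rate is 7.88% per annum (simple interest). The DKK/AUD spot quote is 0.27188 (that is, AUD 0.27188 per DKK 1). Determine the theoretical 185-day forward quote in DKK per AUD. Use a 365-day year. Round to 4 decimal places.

T = 185/365 years.
AUD growth factor: 1 + 0.0725×185/365 = 1.0367466.
Growth of 1 DKK over T: 1 + 0.0788×185/365 = 1.0399397.
Forward (AUD per DKK) = 0.27188 × 1.0367466 / 1.0399397 = 0.2710452.
Invert for DKK per AUD: 1 / 0.2710452 = 3.6894.

3.6894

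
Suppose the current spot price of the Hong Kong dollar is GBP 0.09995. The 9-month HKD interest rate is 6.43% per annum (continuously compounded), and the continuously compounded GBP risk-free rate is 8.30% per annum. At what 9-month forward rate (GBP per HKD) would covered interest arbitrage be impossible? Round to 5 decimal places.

0.10136

T = 9/12 years.
GBP growth factor: e^(0.0830×9/12) = 1.0642284.
Growth of 1 HKD over T: e^(0.0643×9/12) = 1.0494067.
CIP: F = S · (grow GBP)/(grow HKD) = 0.09995 × 1.0642284/1.0494067 = 0.1013617 GBP per HKD.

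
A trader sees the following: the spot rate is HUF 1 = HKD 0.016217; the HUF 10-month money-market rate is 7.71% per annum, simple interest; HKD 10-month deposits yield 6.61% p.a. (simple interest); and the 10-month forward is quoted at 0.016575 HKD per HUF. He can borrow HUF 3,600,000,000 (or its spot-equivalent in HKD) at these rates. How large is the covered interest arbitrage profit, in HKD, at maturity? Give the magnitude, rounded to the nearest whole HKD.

HKD 1,906,766

T = 10/12 years.
Route A — deposit HUF, sell forward: 3,600,000,000 × 1.064250 × 0.016575 = HKD 63,503,797.50.
Route B — convert at spot, deposit HKD: 3,600,000,000 × 0.016217 × 1.0550833333 = HKD 61,597,031.10.
The quoted forward overvalues HUF, so borrow HKD, buy HUF at spot, deposit the HUF at 7.71%, and sell the proceeds forward at 0.016575.
The gap between the two covered legs is HKD 1,906,766.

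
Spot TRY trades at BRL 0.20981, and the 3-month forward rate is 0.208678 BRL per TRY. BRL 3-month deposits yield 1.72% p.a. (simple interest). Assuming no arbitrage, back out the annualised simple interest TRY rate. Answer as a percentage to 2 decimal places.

3.90%

T = 3/12 years.
CIP gives F = S · g_BRL/g_TRY, so g_BRL/g_TRY = 0.208678/0.20981 = 0.9946046.
The BRL side grows by 1 + 0.0172×3/12 = 1.004300.
So the TRY growth factor = 1.009748.
(1.009748 − 1)/T = 0.038992, i.e. 3.90%.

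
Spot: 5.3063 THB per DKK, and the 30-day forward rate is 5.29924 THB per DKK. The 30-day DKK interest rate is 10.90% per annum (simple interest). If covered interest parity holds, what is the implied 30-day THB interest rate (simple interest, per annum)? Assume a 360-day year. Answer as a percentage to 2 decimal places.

9.29%

T = 30/360 years.
By CIP, F/S equals the THB-to-DKK growth ratio: 5.29924/5.3063 = 0.9986695.
The DKK side grows by 1 + 0.1090×30/360 = 1.0090833.
So the THB growth factor = 1.0077407.
(1.0077407 − 1)/T = 0.092888, i.e. 9.29%.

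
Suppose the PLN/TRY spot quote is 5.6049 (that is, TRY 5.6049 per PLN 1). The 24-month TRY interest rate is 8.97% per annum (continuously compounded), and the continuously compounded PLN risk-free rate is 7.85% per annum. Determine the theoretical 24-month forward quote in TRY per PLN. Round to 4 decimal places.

T = 2 years.
TRY growth factor: e^(0.0897×2) = 1.1964992.
Growth of 1 PLN over T: e^(0.0785×2) = 1.1699956.
CIP: F = S · (grow TRY)/(grow PLN) = 5.6049 × 1.1964992/1.1699956 = 5.731866 TRY per PLN.

5.7319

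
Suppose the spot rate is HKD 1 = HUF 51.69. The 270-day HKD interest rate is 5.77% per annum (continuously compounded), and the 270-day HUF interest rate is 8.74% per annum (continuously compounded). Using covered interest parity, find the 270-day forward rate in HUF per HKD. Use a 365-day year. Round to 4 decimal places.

52.8382

T = 270/365 years.
HUF growth factor: e^(0.0874×270/365) = 1.06678778.
HKD growth factor: e^(0.0577×270/365) = 1.04360618.
Forward (HUF per HKD) = 51.69 × 1.06678778 / 1.04360618 = 52.838189.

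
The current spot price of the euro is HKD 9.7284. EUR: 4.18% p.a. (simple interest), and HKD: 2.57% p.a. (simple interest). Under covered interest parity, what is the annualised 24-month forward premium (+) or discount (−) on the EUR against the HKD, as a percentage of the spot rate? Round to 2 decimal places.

T = 2 years.
No-arbitrage forward: 9.7284 × 1.051400 / 1.083600 = 9.4393132 HKD/EUR.
Annualised premium = (F − S)/S × (1/T) = (9.4393132 − 9.7284)/9.7284 ÷ 2 = -1.49%.

-1.49%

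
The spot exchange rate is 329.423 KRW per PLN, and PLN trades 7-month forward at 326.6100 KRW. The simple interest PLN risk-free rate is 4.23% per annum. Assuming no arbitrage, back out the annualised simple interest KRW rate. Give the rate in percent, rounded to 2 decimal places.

T = 7/12 years.
CIP gives F = S · g_KRW/g_PLN, so g_KRW/g_PLN = 326.61/329.423 = 0.9914608.
The PLN side grows by 1 + 0.0423×7/12 = 1.024675.
So the KRW growth factor = 1.0159251.
r = (1.0159251 − 1)/(7/12) = 0.027300 → 2.73%.

2.73%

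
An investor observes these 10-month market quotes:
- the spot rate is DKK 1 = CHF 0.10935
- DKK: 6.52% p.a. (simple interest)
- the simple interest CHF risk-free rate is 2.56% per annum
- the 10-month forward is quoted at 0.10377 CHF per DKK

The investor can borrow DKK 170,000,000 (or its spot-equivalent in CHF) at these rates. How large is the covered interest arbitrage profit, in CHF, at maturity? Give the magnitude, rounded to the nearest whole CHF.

T = 10/12 years.
Keep in DKK, deliver into the forward: 170,000,000·1.0543333333·0.10377 = CHF 18,599,388.90.
Swap to CHF now, deposit: 170,000,000·0.10935·1.0213333333 = CHF 18,986,076.00.
The quoted forward undervalues DKK, so borrow DKK, convert to CHF at spot, deposit the CHF at 2.56%, and buy DKK forward at 0.10377 to cover the loan.
Profit = 18,986,076.00 − 18,599,388.90 = CHF 386,687.

CHF 386,687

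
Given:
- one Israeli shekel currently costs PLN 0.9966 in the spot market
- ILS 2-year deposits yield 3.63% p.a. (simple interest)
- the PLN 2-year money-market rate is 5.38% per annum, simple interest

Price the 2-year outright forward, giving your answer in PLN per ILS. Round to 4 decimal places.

1.0291

T = 2 years.
PLN accumulates by 1 + 0.0538×2 = 1.107600.
Growth of 1 ILS over T: 1 + 0.0363×2 = 1.072600.
Forward (PLN per ILS) = 0.9966 × 1.107600 / 1.072600 = 1.029120.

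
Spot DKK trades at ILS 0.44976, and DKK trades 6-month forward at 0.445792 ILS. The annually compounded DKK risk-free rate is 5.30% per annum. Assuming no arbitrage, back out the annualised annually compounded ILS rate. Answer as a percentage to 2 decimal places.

3.45%

T = 6/12 years.
CIP gives F = S · g_ILS/g_DKK, so g_ILS/g_DKK = 0.445792/0.44976 = 0.9911775.
DKK growth factor: (1 + 0.0530)^(6/12) = 1.0261579.
That pins the ILS growth at 1.0171046.
Annualise: 1.0171046^(12/6) − 1 = 0.034502 = 3.45%.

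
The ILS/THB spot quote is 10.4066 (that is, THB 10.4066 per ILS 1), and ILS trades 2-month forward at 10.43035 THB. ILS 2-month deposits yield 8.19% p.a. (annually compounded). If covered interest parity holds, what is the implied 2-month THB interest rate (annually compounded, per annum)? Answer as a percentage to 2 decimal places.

9.68%

T = 2/12 years.
By CIP, F/S equals the THB-to-ILS growth ratio: 10.43035/10.4066 = 1.0022822.
ILS growth factor: (1 + 0.0819)^(2/12) = 1.0132062.
That pins the THB growth at 1.0155185.
Annualise: 1.0155185^(12/2) − 1 = 0.096799 = 9.68%.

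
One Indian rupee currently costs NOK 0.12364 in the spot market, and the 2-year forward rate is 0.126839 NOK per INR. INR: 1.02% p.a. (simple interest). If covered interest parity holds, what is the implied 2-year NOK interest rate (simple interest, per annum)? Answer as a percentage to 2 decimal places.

T = 2 years.
CIP gives F = S · g_NOK/g_INR, so g_NOK/g_INR = 0.126839/0.12364 = 1.0258735.
The INR side grows by 1 + 0.0102×2 = 1.020400.
That pins the NOK growth at 1.0468013.
(1.0468013 − 1)/T = 0.023401, i.e. 2.34%.

2.34%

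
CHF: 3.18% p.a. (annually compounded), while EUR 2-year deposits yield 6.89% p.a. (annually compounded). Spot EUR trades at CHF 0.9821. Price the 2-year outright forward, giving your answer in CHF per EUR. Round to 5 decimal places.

0.91511

T = 2 years.
CHF growth factor: (1 + 0.0318)^2 = 1.0646112.
Growth of 1 EUR over T: (1 + 0.0689)^2 = 1.1425472.
So F = 0.9821 × 1.0646112 / 1.1425472 = 0.9151085 (CHF/EUR).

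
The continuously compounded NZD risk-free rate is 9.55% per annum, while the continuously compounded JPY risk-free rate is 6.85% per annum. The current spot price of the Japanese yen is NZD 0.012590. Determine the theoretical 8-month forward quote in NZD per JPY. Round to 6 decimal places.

0.012819

T = 8/12 years.
NZD growth factor: e^(0.0955×8/12) = 1.0657371.
JPY growth factor: e^(0.0685×8/12) = 1.0467254.
So F = 0.01259 × 1.0657371 / 1.0467254 = 0.01281867 (NZD/JPY).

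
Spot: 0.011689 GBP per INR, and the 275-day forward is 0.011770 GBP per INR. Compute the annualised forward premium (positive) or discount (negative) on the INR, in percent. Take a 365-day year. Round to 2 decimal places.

T = 275/365 years.
Period premium: (0.011770 − 0.011689)/0.011689 = 0.0069296.
Annualise by dividing by T: 0.0069296 / (275/365) = 0.009197 → 0.92%.

+0.92%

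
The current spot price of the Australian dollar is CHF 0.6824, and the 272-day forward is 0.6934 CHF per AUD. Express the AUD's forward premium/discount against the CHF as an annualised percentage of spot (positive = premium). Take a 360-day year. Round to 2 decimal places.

T = 272/360 years.
(F − S)/S = (0.6934 − 0.6824)/0.6824 = 0.0161196.
Per annum: 0.0161196 / (272/360) = 0.021335 = 2.13%.

+2.13%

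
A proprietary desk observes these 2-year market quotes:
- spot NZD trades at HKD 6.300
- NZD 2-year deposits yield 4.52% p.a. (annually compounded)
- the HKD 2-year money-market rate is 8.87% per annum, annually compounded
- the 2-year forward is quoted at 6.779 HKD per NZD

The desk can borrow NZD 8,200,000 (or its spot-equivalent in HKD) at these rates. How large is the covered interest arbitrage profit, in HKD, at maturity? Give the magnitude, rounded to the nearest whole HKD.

HKD 504,424

T = 2 years.
Route A — deposit NZD, sell forward: 8,200,000 × 1.09244304 × 6.779 = HKD 60,726,505.22.
Route B — convert at spot, deposit HKD: 8,200,000 × 6.300 × 1.18526769 = HKD 61,230,928.87.
The quoted forward undervalues NZD, so borrow NZD, convert to HKD at spot, deposit the HKD at 8.87%, and buy NZD forward at 6.779 to cover the loan.
The gap between the two covered legs is HKD 504,424.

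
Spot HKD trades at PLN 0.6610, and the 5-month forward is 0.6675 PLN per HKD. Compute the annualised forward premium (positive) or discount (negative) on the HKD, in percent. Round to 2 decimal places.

T = 5/12 years.
(F − S)/S = (0.6675 − 0.661)/0.661 = 0.0098336.
×(1/T) gives 2.36% p.a.

+2.36%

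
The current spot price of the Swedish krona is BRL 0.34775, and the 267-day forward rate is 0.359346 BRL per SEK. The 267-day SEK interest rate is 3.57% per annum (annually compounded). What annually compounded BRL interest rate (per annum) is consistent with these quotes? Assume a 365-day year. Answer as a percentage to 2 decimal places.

T = 267/365 years.
CIP gives F = S · g_BRL/g_SEK, so g_BRL/g_SEK = 0.359346/0.34775 = 1.0333458.
SEK growth factor: (1 + 0.0357)^(267/365) = 1.0259915.
So the BRL growth factor = 1.060204.
r = 1.060204^(365/267) − 1 = 0.083199 → 8.32%.

8.32%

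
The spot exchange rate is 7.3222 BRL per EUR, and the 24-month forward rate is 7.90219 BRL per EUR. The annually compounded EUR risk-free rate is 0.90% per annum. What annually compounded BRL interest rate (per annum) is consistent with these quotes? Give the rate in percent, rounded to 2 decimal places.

T = 2 years.
By CIP, F/S equals the BRL-to-EUR growth ratio: 7.90219/7.3222 = 1.0792098.
EUR growth factor: (1 + 0.0090)^2 = 1.018081.
That pins the BRL growth at 1.098723.
Annualise: 1.098723^(1/2) − 1 = 0.048200 = 4.82%.

4.82%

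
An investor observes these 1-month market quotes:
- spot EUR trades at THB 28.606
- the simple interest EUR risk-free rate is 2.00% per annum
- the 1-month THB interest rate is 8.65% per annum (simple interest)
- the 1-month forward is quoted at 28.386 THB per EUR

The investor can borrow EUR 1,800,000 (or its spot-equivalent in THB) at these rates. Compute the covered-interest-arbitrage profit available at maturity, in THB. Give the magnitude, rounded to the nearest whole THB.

THB 682,005

T = 1/12 years.
Keep in EUR, deliver into the forward: 1,800,000·1.0016666667·28.386 = THB 51,179,958.00.
Swap to THB now, deposit: 1,800,000·28.606·1.0072083333 = THB 51,861,962.85.
The quoted forward undervalues EUR, so borrow EUR, convert to THB at spot, deposit the THB at 8.65%, and buy EUR forward at 28.386 to cover the loan.
The gap between the two covered legs is THB 682,005.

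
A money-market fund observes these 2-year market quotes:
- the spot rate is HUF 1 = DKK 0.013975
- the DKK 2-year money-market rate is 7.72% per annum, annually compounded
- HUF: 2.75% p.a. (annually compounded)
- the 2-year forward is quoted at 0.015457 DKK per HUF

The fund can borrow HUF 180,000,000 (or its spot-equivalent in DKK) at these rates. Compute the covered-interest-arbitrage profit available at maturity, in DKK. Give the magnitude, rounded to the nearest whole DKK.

T = 2 years.
Invest the HUF and cover forward: 180,000,000 × 1.05575625 × 0.015457 = DKK 2,937,388.38.
Convert at spot and invest in DKK: 180,000,000 × 0.013975 × 1.16035984 = DKK 2,918,885.18.
The quoted forward overvalues HUF, so borrow DKK, buy HUF at spot, deposit the HUF at 2.75%, and sell the proceeds forward at 0.015457.
The gap between the two covered legs is DKK 18,503.

DKK 18,503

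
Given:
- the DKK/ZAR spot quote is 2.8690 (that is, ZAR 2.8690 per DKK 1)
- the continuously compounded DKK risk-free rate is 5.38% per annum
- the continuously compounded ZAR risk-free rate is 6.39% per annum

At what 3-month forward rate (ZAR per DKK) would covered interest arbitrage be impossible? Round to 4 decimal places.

2.8763

T = 3/12 years.
ZAR growth factor: e^(0.0639×3/12) = 1.0161033.
Growth of 1 DKK over T: e^(0.0538×3/12) = 1.0135409.
So F = 2.869 × 1.0161033 / 1.0135409 = 2.876253 (ZAR/DKK).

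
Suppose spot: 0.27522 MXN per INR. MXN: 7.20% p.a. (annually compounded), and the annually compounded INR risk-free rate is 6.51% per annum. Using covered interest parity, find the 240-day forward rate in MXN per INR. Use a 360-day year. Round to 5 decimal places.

T = 240/360 years.
Growth of 1 MXN over T: (1 + 0.0720)^(240/360) = 1.0474417.
INR accumulates by (1 + 0.0651)^(240/360) = 1.0429422.
Forward (MXN per INR) = 0.27522 × 1.0474417 / 1.0429422 = 0.2764074.

0.27641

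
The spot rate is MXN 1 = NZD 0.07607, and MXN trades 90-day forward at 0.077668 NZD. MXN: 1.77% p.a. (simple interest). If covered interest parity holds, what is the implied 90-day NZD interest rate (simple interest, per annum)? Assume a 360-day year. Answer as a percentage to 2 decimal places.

T = 90/360 years.
By CIP, F/S equals the NZD-to-MXN growth ratio: 0.077668/0.07607 = 1.0210070.
MXN growth factor: 1 + 0.0177×90/360 = 1.004425.
Hence g_NZD = 1.025525.
r = (1.025525 − 1)/(90/360) = 0.102100 → 10.21%.

10.21%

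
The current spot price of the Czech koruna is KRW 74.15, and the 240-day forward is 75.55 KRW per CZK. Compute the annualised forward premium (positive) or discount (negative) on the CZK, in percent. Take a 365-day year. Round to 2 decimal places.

T = 240/365 years.
(F − S)/S = (75.55 − 74.15)/74.15 = 0.0188806.
Annualise by dividing by T: 0.0188806 / (240/365) = 0.028714 → 2.87%.

+2.87%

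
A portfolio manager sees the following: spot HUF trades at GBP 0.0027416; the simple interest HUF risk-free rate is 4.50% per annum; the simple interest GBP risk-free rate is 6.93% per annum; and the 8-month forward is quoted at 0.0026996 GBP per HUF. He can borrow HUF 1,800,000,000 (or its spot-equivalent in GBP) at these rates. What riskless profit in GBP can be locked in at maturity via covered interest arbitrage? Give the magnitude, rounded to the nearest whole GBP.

T = 8/12 years.
Invest the HUF and cover forward: 1,800,000,000 × 1.030000 × 0.0026996 = GBP 5,005,058.40.
Convert at spot and invest in GBP: 1,800,000,000 × 0.0027416 × 1.046200 = GBP 5,162,871.46.
The quoted forward undervalues HUF, so borrow HUF, convert to GBP at spot, deposit the GBP at 6.93%, and buy HUF forward at 0.0026996 to cover the loan.
Arbitrage profit = |5,005,058.40 − 5,162,871.46| = GBP 157,813.

GBP 157,813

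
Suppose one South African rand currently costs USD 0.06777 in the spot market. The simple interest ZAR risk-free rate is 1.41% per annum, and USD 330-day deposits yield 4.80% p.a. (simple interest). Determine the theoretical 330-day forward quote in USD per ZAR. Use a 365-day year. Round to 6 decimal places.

0.069821

T = 330/365 years.
Growth of 1 USD over T: 1 + 0.0480×330/365 = 1.0433973.
Growth of 1 ZAR over T: 1 + 0.0141×330/365 = 1.0127479.
Forward (USD per ZAR) = 0.06777 × 1.0433973 / 1.0127479 = 0.06982096.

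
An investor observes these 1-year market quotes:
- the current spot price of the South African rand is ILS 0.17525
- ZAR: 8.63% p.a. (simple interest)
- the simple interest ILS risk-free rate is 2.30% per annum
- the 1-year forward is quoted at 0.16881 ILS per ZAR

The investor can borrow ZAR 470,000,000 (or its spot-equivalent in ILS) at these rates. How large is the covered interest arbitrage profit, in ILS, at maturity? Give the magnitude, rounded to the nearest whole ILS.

ILS 1,925,850

T = 1 year.
Invest the ZAR and cover forward: 470,000,000 × 1.086300 × 0.16881 = ILS 86,187,802.41.
Convert at spot and invest in ILS: 470,000,000 × 0.17525 × 1.023000 = ILS 84,261,952.50.
The quoted forward overvalues ZAR, so borrow ILS, buy ZAR at spot, deposit the ZAR at 8.63%, and sell the proceeds forward at 0.16881.
Profit = 86,187,802.41 − 84,261,952.50 = ILS 1,925,850.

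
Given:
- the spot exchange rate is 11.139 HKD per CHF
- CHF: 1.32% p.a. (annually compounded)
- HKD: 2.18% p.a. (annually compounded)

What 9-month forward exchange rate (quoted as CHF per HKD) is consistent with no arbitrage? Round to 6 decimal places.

T = 9/12 years.
Growth of 1 HKD over T: (1 + 0.0218)^(9/12) = 1.0163058.
CHF accumulates by (1 + 0.0132)^(9/12) = 1.0098838.
So F = 11.139 × 1.0163058 / 1.0098838 = 11.20983 (HKD/CHF).
Quoted the other way: 1/11.20983 = 0.089207 CHF per HKD.

0.089207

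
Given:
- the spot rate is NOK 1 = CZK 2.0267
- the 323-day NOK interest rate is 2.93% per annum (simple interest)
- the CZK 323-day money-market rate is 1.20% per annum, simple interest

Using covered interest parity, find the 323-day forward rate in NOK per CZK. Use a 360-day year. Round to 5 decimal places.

0.50099

T = 323/360 years.
CZK accumulates by 1 + 0.0120×323/360 = 1.0107667.
NOK accumulates by 1 + 0.0293×323/360 = 1.0262886.
CIP: F = S · (grow CZK)/(grow NOK) = 2.0267 × 1.0107667/1.0262886 = 1.996048 CZK per NOK.
Quoted the other way: 1/1.996048 = 0.50099 NOK per CZK.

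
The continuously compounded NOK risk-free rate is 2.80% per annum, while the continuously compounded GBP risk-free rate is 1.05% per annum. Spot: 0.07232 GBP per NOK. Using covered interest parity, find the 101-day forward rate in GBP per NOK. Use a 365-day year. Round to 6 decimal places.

0.071971

T = 101/365 years.
GBP accumulates by e^(0.0105×101/365) = 1.0029097.
NOK growth factor: e^(0.0280×101/365) = 1.007778.
So F = 0.07232 × 1.0029097 / 1.007778 = 0.07197064 (GBP/NOK).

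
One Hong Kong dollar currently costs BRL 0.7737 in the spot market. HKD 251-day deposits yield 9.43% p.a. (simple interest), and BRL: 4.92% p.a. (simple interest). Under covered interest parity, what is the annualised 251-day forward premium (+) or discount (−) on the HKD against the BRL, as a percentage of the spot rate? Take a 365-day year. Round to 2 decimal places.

-4.24%

T = 251/365 years.
CIP forward (BRL per HKD) = 0.7737 × 1.0338334/1.0648474 = 0.7511658.
(F − S)/S ÷ T = (0.7511658 − 0.7737)/0.7737/(251/365) = -0.042353 → -4.24%.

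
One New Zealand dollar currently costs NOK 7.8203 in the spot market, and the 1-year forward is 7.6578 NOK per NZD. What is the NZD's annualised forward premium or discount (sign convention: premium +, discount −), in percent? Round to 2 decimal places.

T = 1 year.
NZD trades forward at -2.07793% vs spot over the period.
Annualise by dividing by T: -0.0207793 / 1 = -0.020779 → -2.08%.

-2.08%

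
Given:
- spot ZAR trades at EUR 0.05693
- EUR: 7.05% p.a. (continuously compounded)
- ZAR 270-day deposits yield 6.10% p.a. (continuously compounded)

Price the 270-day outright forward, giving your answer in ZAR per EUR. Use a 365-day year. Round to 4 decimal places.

17.4424

T = 270/365 years.
Growth of 1 EUR over T: e^(0.0705×270/365) = 1.05353448.
ZAR growth factor: e^(0.0610×270/365) = 1.04615683.
CIP: F = S · (grow EUR)/(grow ZAR) = 0.05693 × 1.05353448/1.04615683 = 0.057331479 EUR per ZAR.
Quoted the other way: 1/0.057331479 = 17.4424 ZAR per EUR.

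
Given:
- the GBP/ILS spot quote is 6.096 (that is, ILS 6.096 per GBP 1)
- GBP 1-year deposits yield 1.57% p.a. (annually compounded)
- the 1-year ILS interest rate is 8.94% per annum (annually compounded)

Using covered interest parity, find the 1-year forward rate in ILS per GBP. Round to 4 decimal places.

6.5383

T = 1 year.
Growth of 1 ILS over T: (1 + 0.0894)^1 = 1.089400.
Growth of 1 GBP over T: (1 + 0.0157)^1 = 1.015700.
CIP: F = S · (grow ILS)/(grow GBP) = 6.096 × 1.089400/1.015700 = 6.538331 ILS per GBP.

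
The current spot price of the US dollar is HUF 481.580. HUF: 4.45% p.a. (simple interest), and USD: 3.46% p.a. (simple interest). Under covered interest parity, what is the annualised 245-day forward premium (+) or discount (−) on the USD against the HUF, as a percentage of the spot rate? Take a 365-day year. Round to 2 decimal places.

+0.97%

T = 245/365 years.
No-arbitrage forward: 481.58 × 1.0298699 / 1.0232247 = 484.707559 HUF/USD.
Annualised premium = (F − S)/S × (1/T) = (484.707559 − 481.58)/481.58 ÷ (245/365) = 0.97%.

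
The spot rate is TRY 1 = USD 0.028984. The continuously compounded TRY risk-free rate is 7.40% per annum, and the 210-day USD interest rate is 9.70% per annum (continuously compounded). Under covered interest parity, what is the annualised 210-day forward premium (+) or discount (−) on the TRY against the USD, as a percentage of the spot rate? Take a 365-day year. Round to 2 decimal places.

+2.32%

T = 210/365 years.
F = S · g_USD/g_TRY = 0.028984 × 1.0573949/1.0434947 = 0.029370091.
(F − S)/S ÷ T = (0.029370091 − 0.028984)/0.028984/(210/365) = 0.023153 → 2.32%.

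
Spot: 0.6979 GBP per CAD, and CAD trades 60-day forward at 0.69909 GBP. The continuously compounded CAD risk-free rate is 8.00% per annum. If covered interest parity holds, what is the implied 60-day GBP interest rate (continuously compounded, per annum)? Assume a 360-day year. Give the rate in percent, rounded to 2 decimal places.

9.02%

T = 60/360 years.
By CIP, F/S equals the GBP-to-CAD growth ratio: 0.69909/0.6979 = 1.0017051.
The CAD side grows by e^(0.0800×60/360) = 1.0134226.
Hence g_GBP = 1.0151506.
Take logs: ln 1.0151506 / (60/360) = 0.090222, so 9.02%.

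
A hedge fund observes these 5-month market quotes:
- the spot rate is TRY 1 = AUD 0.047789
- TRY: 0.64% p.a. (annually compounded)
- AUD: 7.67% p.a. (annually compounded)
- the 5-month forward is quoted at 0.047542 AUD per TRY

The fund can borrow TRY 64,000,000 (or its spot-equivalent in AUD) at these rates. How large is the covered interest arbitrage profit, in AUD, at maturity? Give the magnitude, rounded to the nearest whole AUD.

AUD 103,351

T = 5/12 years.
Route A — deposit TRY, sell forward: 64,000,000 × 1.002661706 × 0.047542 = AUD 3,050,786.74.
Route B — convert at spot, deposit AUD: 64,000,000 × 0.047789 × 1.031270981 = AUD 3,154,138.17.
The quoted forward undervalues TRY, so borrow TRY, convert to AUD at spot, deposit the AUD at 7.67%, and buy TRY forward at 0.047542 to cover the loan.
Profit = 3,154,138.17 − 3,050,786.74 = AUD 103,351.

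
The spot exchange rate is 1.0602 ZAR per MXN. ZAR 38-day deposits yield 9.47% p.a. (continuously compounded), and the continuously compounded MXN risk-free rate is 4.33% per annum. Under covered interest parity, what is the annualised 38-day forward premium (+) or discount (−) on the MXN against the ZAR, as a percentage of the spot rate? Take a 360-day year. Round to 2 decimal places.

T = 38/360 years.
CIP forward (ZAR per MXN) = 1.0602 × 1.0100462/1.004581 = 1.0659678.
Annualised premium = (F − S)/S × (1/T) = (1.0659678 − 1.0602)/1.0602 ÷ (38/360) = 5.15%.

+5.15%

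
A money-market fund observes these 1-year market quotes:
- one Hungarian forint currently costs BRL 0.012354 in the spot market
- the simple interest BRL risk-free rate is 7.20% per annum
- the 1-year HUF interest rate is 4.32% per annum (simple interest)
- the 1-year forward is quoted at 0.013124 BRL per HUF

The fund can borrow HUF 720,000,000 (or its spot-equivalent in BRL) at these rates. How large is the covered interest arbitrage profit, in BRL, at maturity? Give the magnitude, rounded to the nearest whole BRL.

T = 1 year.
Invest the HUF and cover forward: 720,000,000 × 1.043200 × 0.013124 = BRL 9,857,488.90.
Convert at spot and invest in BRL: 720,000,000 × 0.012354 × 1.072000 = BRL 9,535,311.36.
The quoted forward overvalues HUF, so borrow BRL, buy HUF at spot, deposit the HUF at 4.32%, and sell the proceeds forward at 0.013124.
Profit = 9,857,488.90 − 9,535,311.36 = BRL 322,178.

BRL 322,178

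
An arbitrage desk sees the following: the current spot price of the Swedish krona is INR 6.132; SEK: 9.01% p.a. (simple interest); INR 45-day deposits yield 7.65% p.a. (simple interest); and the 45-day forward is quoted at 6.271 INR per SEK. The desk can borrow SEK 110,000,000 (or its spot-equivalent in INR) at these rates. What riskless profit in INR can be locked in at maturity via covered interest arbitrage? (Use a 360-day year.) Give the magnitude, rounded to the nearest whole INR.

INR 16,608,888

T = 45/360 years.
Route A — deposit SEK, sell forward: 110,000,000 × 1.0112625 × 6.271 = INR 697,578,985.13.
Route B — convert at spot, deposit INR: 110,000,000 × 6.132 × 1.0095625 = INR 680,970,097.50.
The quoted forward overvalues SEK, so borrow INR, buy SEK at spot, deposit the SEK at 9.01%, and sell the proceeds forward at 6.271.
The gap between the two covered legs is INR 16,608,888.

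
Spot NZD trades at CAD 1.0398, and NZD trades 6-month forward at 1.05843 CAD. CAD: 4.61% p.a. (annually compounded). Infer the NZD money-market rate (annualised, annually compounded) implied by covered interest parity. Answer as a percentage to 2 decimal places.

0.96%

T = 6/12 years.
CIP gives F = S · g_CAD/g_NZD, so g_CAD/g_NZD = 1.05843/1.0398 = 1.0179169.
CAD growth factor: (1 + 0.0461)^(6/12) = 1.0227903.
That pins the NZD growth at 1.0047876.
r = 1.0047876^(12/6) − 1 = 0.009598 → 0.96%.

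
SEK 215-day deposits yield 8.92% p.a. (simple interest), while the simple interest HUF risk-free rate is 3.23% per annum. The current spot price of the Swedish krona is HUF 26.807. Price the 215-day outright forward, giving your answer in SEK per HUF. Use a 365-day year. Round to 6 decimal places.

0.038531

T = 215/365 years.
Growth of 1 HUF over T: 1 + 0.0323×215/365 = 1.019026.
Growth of 1 SEK over T: 1 + 0.0892×215/365 = 1.0525425.
Forward (HUF per SEK) = 26.807 × 1.019026 / 1.0525425 = 25.95337.
Invert for SEK per HUF: 1 / 25.95337 = 0.038531.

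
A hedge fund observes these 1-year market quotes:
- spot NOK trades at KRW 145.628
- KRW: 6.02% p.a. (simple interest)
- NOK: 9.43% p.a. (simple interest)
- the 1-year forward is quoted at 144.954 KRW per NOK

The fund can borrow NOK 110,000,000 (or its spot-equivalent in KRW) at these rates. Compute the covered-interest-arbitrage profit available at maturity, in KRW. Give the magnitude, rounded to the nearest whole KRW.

T = 1 year.
Invest the NOK and cover forward: 110,000,000 × 1.094300 × 144.954 = KRW 17,448,547,842.00.
Convert at spot and invest in KRW: 110,000,000 × 145.628 × 1.060200 = KRW 16,983,428,616.00.
The quoted forward overvalues NOK, so borrow KRW, buy NOK at spot, deposit the NOK at 9.43%, and sell the proceeds forward at 144.954.
The gap between the two covered legs is KRW 465,119,226.

KRW 465,119,226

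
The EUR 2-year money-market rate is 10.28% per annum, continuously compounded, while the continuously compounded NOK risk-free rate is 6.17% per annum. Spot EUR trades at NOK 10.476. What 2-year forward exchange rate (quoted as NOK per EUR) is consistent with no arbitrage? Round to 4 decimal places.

T = 2 years.
Growth of 1 NOK over T: e^(0.0617×2) = 1.1313369.
EUR growth factor: e^(0.1028×2) = 1.2282618.
Forward (NOK per EUR) = 10.476 × 1.1313369 / 1.2282618 = 9.649315.

9.6493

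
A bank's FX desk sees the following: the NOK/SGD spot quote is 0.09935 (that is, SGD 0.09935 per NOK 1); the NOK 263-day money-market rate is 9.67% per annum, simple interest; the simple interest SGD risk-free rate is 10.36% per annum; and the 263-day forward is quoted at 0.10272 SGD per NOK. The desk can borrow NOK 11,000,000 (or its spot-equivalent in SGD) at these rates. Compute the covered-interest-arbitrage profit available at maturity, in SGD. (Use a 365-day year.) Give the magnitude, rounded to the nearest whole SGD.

SGD 34,220

T = 263/365 years.
Route A — deposit NOK, sell forward: 11,000,000 × 1.069676986 × 0.10272 = SGD 1,208,649.42.
Route B — convert at spot, deposit SGD: 11,000,000 × 0.09935 × 1.074648767 = SGD 1,174,429.91.
The quoted forward overvalues NOK, so borrow SGD, buy NOK at spot, deposit the NOK at 9.67%, and sell the proceeds forward at 0.10272.
Profit = 1,208,649.42 − 1,174,429.91 = SGD 34,220.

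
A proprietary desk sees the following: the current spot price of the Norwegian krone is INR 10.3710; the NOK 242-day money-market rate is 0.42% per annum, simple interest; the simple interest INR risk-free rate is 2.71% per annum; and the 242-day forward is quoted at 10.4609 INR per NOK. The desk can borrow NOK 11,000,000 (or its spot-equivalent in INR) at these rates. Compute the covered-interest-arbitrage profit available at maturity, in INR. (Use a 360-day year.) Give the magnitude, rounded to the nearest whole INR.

INR 764,458

T = 242/360 years.
Invest the NOK and cover forward: 11,000,000 × 1.00282333333 × 10.4609 = INR 115,394,780.68.
Convert at spot and invest in INR: 11,000,000 × 10.3710 × 1.01821722222 = INR 116,159,238.93.
The quoted forward undervalues NOK, so borrow NOK, convert to INR at spot, deposit the INR at 2.71%, and buy NOK forward at 10.4609 to cover the loan.
The gap between the two covered legs is INR 764,458.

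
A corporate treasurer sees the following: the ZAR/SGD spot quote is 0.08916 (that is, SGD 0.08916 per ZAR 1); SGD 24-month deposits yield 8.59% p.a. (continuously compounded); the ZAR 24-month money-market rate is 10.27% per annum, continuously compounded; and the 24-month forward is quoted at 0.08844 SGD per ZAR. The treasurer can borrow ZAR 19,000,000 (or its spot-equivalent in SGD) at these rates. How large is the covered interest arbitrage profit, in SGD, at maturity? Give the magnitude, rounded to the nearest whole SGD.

T = 2 years.
Keep in ZAR, deliver into the forward: 19,000,000·1.228016173·0.08844 = SGD 2,063,509.26.
Swap to SGD now, deposit: 19,000,000·0.08916·1.187440321 = SGD 2,011,571.40.
The quoted forward overvalues ZAR, so borrow SGD, buy ZAR at spot, deposit the ZAR at 10.27%, and sell the proceeds forward at 0.08844.
Arbitrage profit = |2,063,509.26 − 2,011,571.40| = SGD 51,938.

SGD 51,938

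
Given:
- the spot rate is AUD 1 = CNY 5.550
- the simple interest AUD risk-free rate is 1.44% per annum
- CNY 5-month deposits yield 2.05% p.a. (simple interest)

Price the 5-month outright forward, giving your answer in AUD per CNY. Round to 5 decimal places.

T = 5/12 years.
CNY growth factor: 1 + 0.0205×5/12 = 1.0085417.
AUD accumulates by 1 + 0.0144×5/12 = 1.006000.
Forward (CNY per AUD) = 5.55 × 1.0085417 / 1.006000 = 5.564022.
Quoted the other way: 1/5.564022 = 0.17973 AUD per CNY.

0.17973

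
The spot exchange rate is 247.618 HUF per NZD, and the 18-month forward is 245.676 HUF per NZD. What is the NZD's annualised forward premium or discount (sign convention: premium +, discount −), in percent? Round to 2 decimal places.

-0.52%

T = 18/12 years.
Period premium: (245.676 − 247.618)/247.618 = -0.0078427.
×(1/T) gives -0.52% p.a.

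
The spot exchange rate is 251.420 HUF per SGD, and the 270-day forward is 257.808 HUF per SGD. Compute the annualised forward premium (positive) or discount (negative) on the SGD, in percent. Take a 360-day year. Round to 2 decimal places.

+3.39%

T = 270/360 years.
SGD trades forward at +2.54077% vs spot over the period.
Annualise by dividing by T: 0.0254077 / (270/360) = 0.033877 → 3.39%.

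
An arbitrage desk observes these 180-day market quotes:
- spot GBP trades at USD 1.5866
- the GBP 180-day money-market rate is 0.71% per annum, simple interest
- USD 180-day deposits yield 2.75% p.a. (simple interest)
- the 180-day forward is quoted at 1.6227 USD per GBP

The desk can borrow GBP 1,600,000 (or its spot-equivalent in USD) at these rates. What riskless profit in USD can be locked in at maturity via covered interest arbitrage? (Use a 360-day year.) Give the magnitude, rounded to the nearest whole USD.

USD 32,072

T = 180/360 years.
Invest the GBP and cover forward: 1,600,000 × 1.003550 × 1.6227 = USD 2,605,536.94.
Convert at spot and invest in USD: 1,600,000 × 1.5866 × 1.013750 = USD 2,573,465.20.
The quoted forward overvalues GBP, so borrow USD, buy GBP at spot, deposit the GBP at 0.71%, and sell the proceeds forward at 1.6227.
Profit = 2,605,536.94 − 2,573,465.20 = USD 32,072.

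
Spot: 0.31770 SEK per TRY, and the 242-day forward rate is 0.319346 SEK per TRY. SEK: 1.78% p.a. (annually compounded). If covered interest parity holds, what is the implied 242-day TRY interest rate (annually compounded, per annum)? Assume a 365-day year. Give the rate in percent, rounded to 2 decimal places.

T = 242/365 years.
CIP gives F = S · g_SEK/g_TRY, so g_SEK/g_TRY = 0.319346/0.3177 = 1.0051810.
The SEK side grows by (1 + 0.0178)^(242/365) = 1.0117665.
So the TRY growth factor = 1.0065516.
r = 1.0065516^(365/242) − 1 = 0.009898 → 0.99%.

0.99%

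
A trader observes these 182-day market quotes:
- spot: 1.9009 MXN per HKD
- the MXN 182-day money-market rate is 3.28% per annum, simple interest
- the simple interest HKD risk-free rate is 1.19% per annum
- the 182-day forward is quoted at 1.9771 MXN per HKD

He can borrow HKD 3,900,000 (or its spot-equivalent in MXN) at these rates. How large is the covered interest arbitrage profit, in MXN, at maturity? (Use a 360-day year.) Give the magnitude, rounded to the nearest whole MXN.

T = 182/360 years.
Route A — deposit HKD, sell forward: 3,900,000 × 1.006016111 × 1.9771 = MXN 7,757,078.37.
Route B — convert at spot, deposit MXN: 3,900,000 × 1.9009 × 1.016582222 = MXN 7,536,442.47.
The quoted forward overvalues HKD, so borrow MXN, buy HKD at spot, deposit the HKD at 1.19%, and sell the proceeds forward at 1.9771.
The gap between the two covered legs is MXN 220,636.

MXN 220,636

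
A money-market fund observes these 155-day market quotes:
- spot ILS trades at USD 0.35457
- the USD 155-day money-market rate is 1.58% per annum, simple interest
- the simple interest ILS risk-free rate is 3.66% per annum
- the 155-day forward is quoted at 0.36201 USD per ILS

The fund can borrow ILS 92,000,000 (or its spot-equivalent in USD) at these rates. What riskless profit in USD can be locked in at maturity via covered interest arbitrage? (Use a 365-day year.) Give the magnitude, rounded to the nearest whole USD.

USD 983,251

T = 155/365 years.
Keep in ILS, deliver into the forward: 92,000,000·1.0155424658·0.36201 = USD 33,822,560.58.
Swap to USD now, deposit: 92,000,000·0.35457·1.006709589 = USD 32,839,309.75.
The quoted forward overvalues ILS, so borrow USD, buy ILS at spot, deposit the ILS at 3.66%, and sell the proceeds forward at 0.36201.
The gap between the two covered legs is USD 983,251.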